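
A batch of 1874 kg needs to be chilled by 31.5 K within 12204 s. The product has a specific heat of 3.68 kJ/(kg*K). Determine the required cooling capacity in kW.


Q = m * cp * dT / t
Q = 1874 * 3.68 * 31.5 / 12204
Q = 17.8 kW

17.8


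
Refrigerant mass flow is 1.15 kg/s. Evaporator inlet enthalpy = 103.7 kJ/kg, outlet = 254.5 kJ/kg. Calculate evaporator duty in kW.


dh = 254.5 - 103.7 = 150.8 kJ/kg
Q_evap = m_dot * dh = 1.15 * 150.8
Q_evap = 173.42 kW

173.42


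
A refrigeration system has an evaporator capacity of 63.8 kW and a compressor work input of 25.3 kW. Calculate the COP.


COP = Q_evap / W
COP = 63.8 / 25.3
COP = 2.522

2.522


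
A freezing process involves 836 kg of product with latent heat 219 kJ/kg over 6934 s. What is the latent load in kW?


Q_lat = m * h_fg / t
Q_lat = 836 * 219 / 6934
Q_lat = 26.4 kW

26.4


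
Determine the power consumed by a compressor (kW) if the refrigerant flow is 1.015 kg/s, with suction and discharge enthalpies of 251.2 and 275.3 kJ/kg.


dh = 275.3 - 251.2 = 24.1 kJ/kg
W = m_dot * dh = 1.015 * 24.1 = 24.46 kW

24.46


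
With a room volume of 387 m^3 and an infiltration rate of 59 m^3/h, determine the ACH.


ACH = flow / volume
ACH = 59 / 387
ACH = 0.152

0.152


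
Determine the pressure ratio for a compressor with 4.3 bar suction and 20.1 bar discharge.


PR = P_high / P_low
PR = 20.1 / 4.3
PR = 4.674

4.674


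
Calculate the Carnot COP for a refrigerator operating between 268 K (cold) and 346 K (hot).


dT = 346 - 268 = 78 K
COP_carnot = T_cold / dT = 268 / 78
COP_carnot = 3.436

3.436


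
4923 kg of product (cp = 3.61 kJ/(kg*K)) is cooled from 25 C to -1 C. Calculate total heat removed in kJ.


dT = 25 - (-1) = 26 K
Q = m * cp * dT = 4923 * 3.61 * 26
Q = 462073 kJ

462073


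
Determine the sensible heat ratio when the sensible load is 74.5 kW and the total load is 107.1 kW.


SHR = Q_sensible / Q_total
SHR = 74.5 / 107.1
SHR = 0.696

0.696


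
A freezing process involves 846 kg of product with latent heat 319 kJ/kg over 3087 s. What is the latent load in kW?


Q_lat = m * h_fg / t
Q_lat = 846 * 319 / 3087
Q_lat = 87.42 kW

87.42


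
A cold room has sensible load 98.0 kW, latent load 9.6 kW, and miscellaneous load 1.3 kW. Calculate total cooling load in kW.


Q_total = Q_s + Q_l + Q_misc
Q_total = 98.0 + 9.6 + 1.3
Q_total = 108.9 kW

108.9


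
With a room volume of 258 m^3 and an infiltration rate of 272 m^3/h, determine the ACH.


ACH = flow / volume
ACH = 272 / 258
ACH = 1.054

1.054


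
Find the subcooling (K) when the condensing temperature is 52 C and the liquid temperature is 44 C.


Subcooling = T_cond - T_liquid
Subcooling = 52 - 44
Subcooling = 8 K

8


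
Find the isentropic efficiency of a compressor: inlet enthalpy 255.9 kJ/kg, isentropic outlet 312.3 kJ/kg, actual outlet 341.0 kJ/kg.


dh_ideal = 312.3 - 255.9 = 56.4 kJ/kg
dh_actual = 341.0 - 255.9 = 85.1 kJ/kg
eta_s = dh_ideal / dh_actual = 56.4 / 85.1
eta_s = 0.6627

0.6627


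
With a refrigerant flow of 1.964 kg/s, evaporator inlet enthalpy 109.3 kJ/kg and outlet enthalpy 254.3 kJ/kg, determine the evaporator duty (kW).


dh = 254.3 - 109.3 = 145.0 kJ/kg
Q_evap = m_dot * dh = 1.964 * 145.0
Q_evap = 284.78 kW

284.78


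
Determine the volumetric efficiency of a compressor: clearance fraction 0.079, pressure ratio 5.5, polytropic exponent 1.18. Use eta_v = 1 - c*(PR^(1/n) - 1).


PR^(1/n) = 5.5^(1/1.18) = 4.2405873
eta_v = 1 - 0.079 * (4.2405873 - 1)
eta_v = 0.744

0.744


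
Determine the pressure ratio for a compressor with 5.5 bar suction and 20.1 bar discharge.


PR = P_high / P_low
PR = 20.1 / 5.5
PR = 3.655

3.655


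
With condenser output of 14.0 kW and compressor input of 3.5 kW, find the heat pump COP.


COP_hp = Q_cond / W
COP_hp = 14.0 / 3.5
COP_hp = 4.0

4.0


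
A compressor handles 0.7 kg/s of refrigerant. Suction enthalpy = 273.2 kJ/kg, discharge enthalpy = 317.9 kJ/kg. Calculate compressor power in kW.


dh = 317.9 - 273.2 = 44.7 kJ/kg
W = m_dot * dh = 0.7 * 44.7 = 31.29 kW

31.29


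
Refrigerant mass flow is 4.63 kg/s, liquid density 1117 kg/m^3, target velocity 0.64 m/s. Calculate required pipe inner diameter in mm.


A = m_dot / (rho * v) = 4.63 / (1117 * 0.64) = 0.006476611459 m^2
d = sqrt(4*A/pi) * 1000
d = 90.8 mm

90.8


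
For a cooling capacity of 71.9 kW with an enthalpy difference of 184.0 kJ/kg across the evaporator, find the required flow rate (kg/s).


m_dot = Q / dh
m_dot = 71.9 / 184.0
m_dot = 0.3908 kg/s

0.3908


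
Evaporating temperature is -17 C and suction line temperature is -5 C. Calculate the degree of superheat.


Superheat = T_suction - T_evap
Superheat = -5 - (-17)
Superheat = 12 K

12


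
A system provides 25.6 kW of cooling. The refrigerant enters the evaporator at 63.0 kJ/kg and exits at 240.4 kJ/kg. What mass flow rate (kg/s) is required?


dh = 240.4 - 63.0 = 177.4 kJ/kg
m_dot = Q / dh = 25.6 / 177.4 = 0.1443 kg/s

0.1443


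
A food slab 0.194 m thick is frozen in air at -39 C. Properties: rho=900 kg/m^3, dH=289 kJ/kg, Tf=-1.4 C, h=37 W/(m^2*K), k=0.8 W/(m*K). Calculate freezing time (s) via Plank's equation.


dT = -1.4 - (-39) = 37.6 K
term1 = a/(2h) = 0.194/(2*37) = 0.002621621622
term2 = a^2/(8k) = 0.194^2/(8*0.8) = 0.005880625
t = rho*dH*1000/dT * (term1 + term2)
t = 900*289*1000/37.6 * (0.002621621622 + 0.005880625)
t = 58815 s

58815


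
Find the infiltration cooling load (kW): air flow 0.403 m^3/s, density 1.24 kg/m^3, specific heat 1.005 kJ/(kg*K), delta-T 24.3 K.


Q = V_dot * rho * cp * dT
Q = 0.403 * 1.24 * 1.005 * 24.3
Q = 12.204 kW

12.204


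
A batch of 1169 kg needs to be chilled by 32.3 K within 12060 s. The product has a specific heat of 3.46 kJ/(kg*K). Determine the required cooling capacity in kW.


Q = m * cp * dT / t
Q = 1169 * 3.46 * 32.3 / 12060
Q = 10.833 kW

10.833


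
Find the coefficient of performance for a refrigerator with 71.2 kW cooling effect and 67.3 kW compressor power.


COP = Q_evap / W
COP = 71.2 / 67.3
COP = 1.058

1.058


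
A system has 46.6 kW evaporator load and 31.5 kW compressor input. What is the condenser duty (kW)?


Q_cond = Q_evap + W
Q_cond = 46.6 + 31.5
Q_cond = 78.1 kW

78.1


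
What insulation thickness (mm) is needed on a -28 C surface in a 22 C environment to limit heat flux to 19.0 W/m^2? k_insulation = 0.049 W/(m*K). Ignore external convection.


dT = 22 - (-28) = 50 K
thickness = k * dT / q_max * 1000
thickness = 0.049 * 50 / 19.0 * 1000
thickness = 128.9 mm

128.9


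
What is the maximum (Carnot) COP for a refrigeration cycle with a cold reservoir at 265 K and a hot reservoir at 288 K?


dT = 288 - 265 = 23 K
COP_carnot = T_cold / dT = 265 / 23
COP_carnot = 11.522

11.522


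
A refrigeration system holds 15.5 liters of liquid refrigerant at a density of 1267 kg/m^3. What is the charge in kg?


Charge = V * rho / 1000
Charge = 15.5 * 1267 / 1000
Charge = 19.64 kg

19.64


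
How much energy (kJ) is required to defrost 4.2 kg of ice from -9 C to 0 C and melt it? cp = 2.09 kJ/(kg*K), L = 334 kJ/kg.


Sensible heat = cp * dT = 2.09 * 9 = 18.81 kJ/kg
Total per kg = 18.81 + 334 = 352.81 kJ/kg
Q = m * total = 4.2 * 352.81
Q = 1481.8 kJ

1481.8


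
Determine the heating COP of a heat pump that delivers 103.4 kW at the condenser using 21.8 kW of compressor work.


COP_hp = Q_cond / W
COP_hp = 103.4 / 21.8
COP_hp = 4.743

4.743


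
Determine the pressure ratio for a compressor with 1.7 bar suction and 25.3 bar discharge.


PR = P_high / P_low
PR = 25.3 / 1.7
PR = 14.882

14.882


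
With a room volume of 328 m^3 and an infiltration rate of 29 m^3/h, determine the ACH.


ACH = flow / volume
ACH = 29 / 328
ACH = 0.088

0.088


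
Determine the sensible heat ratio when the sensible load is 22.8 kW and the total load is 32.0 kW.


SHR = Q_sensible / Q_total
SHR = 22.8 / 32.0
SHR = 0.713

0.713


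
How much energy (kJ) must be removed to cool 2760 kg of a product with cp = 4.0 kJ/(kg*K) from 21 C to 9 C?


dT = 21 - (9) = 12 K
Q = m * cp * dT = 2760 * 4.0 * 12
Q = 132480 kJ

132480


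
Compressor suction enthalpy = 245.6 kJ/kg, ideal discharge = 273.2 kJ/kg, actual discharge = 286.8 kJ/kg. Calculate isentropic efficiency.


dh_ideal = 273.2 - 245.6 = 27.6 kJ/kg
dh_actual = 286.8 - 245.6 = 41.2 kJ/kg
eta_s = dh_ideal / dh_actual = 27.6 / 41.2
eta_s = 0.6699

0.6699


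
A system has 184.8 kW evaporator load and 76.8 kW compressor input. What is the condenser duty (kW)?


Q_cond = Q_evap + W
Q_cond = 184.8 + 76.8
Q_cond = 261.6 kW

261.6


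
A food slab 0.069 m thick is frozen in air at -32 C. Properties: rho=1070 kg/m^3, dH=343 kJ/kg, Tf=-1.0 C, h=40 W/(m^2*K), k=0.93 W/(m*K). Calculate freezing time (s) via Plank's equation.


dT = -1.0 - (-32) = 31.0 K
term1 = a/(2h) = 0.069/(2*40) = 0.0008625
term2 = a^2/(8k) = 0.069^2/(8*0.93) = 0.0006399193548
t = rho*dH*1000/dT * (term1 + term2)
t = 1070*343*1000/31.0 * (0.0008625 + 0.0006399193548)
t = 17787 s

17787


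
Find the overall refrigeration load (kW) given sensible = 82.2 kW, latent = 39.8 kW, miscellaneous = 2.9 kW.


Q_total = Q_s + Q_l + Q_misc
Q_total = 82.2 + 39.8 + 2.9
Q_total = 124.9 kW

124.9


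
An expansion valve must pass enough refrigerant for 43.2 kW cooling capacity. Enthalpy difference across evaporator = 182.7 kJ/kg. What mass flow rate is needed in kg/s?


m_dot = Q / dh
m_dot = 43.2 / 182.7
m_dot = 0.2365 kg/s

0.2365


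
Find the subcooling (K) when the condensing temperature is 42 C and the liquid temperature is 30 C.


Subcooling = T_cond - T_liquid
Subcooling = 42 - 30
Subcooling = 12 K

12


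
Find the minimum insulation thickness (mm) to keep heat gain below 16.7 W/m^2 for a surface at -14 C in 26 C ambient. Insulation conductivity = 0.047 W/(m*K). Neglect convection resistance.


dT = 26 - (-14) = 40 K
thickness = k * dT / q_max * 1000
thickness = 0.047 * 40 / 16.7 * 1000
thickness = 112.6 mm

112.6


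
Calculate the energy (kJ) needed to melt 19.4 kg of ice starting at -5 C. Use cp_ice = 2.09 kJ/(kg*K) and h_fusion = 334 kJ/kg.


Sensible heat = cp * dT = 2.09 * 5 = 10.45 kJ/kg
Total per kg = 10.45 + 334 = 344.45 kJ/kg
Q = m * total = 19.4 * 344.45
Q = 6682.3 kJ

6682.3


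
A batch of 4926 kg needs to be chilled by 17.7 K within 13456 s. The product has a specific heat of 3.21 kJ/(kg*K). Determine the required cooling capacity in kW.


Q = m * cp * dT / t
Q = 4926 * 3.21 * 17.7 / 13456
Q = 20.8 kW

20.8


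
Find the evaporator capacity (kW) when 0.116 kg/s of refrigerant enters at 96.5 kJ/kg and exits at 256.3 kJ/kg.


dh = 256.3 - 96.5 = 159.8 kJ/kg
Q_evap = m_dot * dh = 0.116 * 159.8
Q_evap = 18.54 kW

18.54


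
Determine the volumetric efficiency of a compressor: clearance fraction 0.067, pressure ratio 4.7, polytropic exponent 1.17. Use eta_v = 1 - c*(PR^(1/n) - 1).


PR^(1/n) = 4.7^(1/1.17) = 3.75355353
eta_v = 1 - 0.067 * (3.75355353 - 1)
eta_v = 0.8155

0.8155


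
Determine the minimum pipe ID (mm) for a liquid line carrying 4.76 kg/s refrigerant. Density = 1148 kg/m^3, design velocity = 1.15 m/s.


A = m_dot / (rho * v) = 4.76 / (1148 * 1.15) = 0.003605514316 m^2
d = sqrt(4*A/pi) * 1000
d = 67.8 mm

67.8


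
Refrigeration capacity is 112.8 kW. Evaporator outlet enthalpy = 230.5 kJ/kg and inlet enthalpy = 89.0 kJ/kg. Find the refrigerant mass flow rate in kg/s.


dh = 230.5 - 89.0 = 141.5 kJ/kg
m_dot = Q / dh = 112.8 / 141.5 = 0.7972 kg/s

0.7972


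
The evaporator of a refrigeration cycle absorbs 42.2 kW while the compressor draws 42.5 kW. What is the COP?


COP = Q_evap / W
COP = 42.2 / 42.5
COP = 0.993

0.993


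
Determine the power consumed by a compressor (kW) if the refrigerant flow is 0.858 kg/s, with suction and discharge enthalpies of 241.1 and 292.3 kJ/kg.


dh = 292.3 - 241.1 = 51.2 kJ/kg
W = m_dot * dh = 0.858 * 51.2 = 43.93 kW

43.93


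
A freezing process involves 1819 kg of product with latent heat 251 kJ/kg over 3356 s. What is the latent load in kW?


Q_lat = m * h_fg / t
Q_lat = 1819 * 251 / 3356
Q_lat = 136.05 kW

136.05


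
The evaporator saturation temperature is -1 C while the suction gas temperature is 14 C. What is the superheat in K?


Superheat = T_suction - T_evap
Superheat = 14 - (-1)
Superheat = 15 K

15


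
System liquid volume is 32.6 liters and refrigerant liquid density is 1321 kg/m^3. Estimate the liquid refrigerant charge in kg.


Charge = V * rho / 1000
Charge = 32.6 * 1321 / 1000
Charge = 43.06 kg

43.06


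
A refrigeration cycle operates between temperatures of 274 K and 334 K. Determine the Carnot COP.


dT = 334 - 274 = 60 K
COP_carnot = T_cold / dT = 274 / 60
COP_carnot = 4.567

4.567


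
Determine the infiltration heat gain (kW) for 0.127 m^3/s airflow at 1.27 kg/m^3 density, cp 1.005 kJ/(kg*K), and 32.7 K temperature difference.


Q = V_dot * rho * cp * dT
Q = 0.127 * 1.27 * 1.005 * 32.7
Q = 5.301 kW

5.301


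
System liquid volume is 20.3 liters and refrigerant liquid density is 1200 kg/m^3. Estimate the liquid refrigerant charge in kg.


Charge = V * rho / 1000
Charge = 20.3 * 1200 / 1000
Charge = 24.36 kg

24.36


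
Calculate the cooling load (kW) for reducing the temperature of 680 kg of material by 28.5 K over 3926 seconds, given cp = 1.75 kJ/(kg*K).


Q = m * cp * dT / t
Q = 680 * 1.75 * 28.5 / 3926
Q = 8.639 kW

8.639


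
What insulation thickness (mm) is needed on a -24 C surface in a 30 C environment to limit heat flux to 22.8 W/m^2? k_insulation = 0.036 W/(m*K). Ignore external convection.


dT = 30 - (-24) = 54 K
thickness = k * dT / q_max * 1000
thickness = 0.036 * 54 / 22.8 * 1000
thickness = 85.3 mm

85.3


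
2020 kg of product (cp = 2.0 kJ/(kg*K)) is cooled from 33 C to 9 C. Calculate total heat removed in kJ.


dT = 33 - (9) = 24 K
Q = m * cp * dT = 2020 * 2.0 * 24
Q = 96960 kJ

96960


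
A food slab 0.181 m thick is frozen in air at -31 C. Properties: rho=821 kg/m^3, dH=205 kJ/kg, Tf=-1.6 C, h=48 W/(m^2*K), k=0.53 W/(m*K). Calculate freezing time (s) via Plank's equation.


dT = -1.6 - (-31) = 29.4 K
term1 = a/(2h) = 0.181/(2*48) = 0.001885416667
term2 = a^2/(8k) = 0.181^2/(8*0.53) = 0.007726650943
t = rho*dH*1000/dT * (term1 + term2)
t = 821*205*1000/29.4 * (0.001885416667 + 0.007726650943)
t = 55026 s

55026


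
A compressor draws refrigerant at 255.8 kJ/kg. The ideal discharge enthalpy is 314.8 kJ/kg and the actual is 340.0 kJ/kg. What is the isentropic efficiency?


dh_ideal = 314.8 - 255.8 = 59.0 kJ/kg
dh_actual = 340.0 - 255.8 = 84.2 kJ/kg
eta_s = dh_ideal / dh_actual = 59.0 / 84.2
eta_s = 0.7007

0.7007


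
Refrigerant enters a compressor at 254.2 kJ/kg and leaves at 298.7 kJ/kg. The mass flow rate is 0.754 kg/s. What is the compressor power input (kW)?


dh = 298.7 - 254.2 = 44.5 kJ/kg
W = m_dot * dh = 0.754 * 44.5 = 33.55 kW

33.55


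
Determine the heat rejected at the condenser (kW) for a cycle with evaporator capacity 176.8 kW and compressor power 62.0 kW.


Q_cond = Q_evap + W
Q_cond = 176.8 + 62.0
Q_cond = 238.8 kW

238.8


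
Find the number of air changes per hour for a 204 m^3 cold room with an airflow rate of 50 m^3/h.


ACH = flow / volume
ACH = 50 / 204
ACH = 0.245

0.245


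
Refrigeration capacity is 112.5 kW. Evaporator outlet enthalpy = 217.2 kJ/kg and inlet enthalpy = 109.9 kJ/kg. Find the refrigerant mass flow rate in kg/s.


dh = 217.2 - 109.9 = 107.3 kJ/kg
m_dot = Q / dh = 112.5 / 107.3 = 1.0485 kg/s

1.0485


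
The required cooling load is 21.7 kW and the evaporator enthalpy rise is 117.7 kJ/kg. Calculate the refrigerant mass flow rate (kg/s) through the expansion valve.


m_dot = Q / dh
m_dot = 21.7 / 117.7
m_dot = 0.1844 kg/s

0.1844


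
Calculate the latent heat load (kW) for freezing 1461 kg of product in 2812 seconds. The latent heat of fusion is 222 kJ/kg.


Q_lat = m * h_fg / t
Q_lat = 1461 * 222 / 2812
Q_lat = 115.34 kW

115.34


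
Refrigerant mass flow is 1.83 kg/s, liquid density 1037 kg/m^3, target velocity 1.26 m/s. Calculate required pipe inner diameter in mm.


A = m_dot / (rho * v) = 1.83 / (1037 * 1.26) = 0.001400560224 m^2
d = sqrt(4*A/pi) * 1000
d = 42.2 mm

42.2


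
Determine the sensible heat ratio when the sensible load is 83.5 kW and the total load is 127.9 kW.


SHR = Q_sensible / Q_total
SHR = 83.5 / 127.9
SHR = 0.653

0.653


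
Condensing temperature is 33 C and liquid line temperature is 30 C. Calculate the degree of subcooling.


Subcooling = T_cond - T_liquid
Subcooling = 33 - 30
Subcooling = 3 K

3


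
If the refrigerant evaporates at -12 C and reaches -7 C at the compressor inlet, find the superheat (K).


Superheat = T_suction - T_evap
Superheat = -7 - (-12)
Superheat = 5 K

5


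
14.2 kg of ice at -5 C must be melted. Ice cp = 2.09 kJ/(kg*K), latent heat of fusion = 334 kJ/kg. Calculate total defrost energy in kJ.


Sensible heat = cp * dT = 2.09 * 5 = 10.45 kJ/kg
Total per kg = 10.45 + 334 = 344.45 kJ/kg
Q = m * total = 14.2 * 344.45
Q = 4891.2 kJ

4891.2


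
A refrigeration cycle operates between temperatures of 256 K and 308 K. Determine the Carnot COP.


dT = 308 - 256 = 52 K
COP_carnot = T_cold / dT = 256 / 52
COP_carnot = 4.923

4.923


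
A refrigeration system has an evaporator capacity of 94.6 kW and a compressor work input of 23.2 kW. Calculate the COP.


COP = Q_evap / W
COP = 94.6 / 23.2
COP = 4.078

4.078


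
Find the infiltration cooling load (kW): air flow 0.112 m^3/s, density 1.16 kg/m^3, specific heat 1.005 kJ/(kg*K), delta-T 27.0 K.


Q = V_dot * rho * cp * dT
Q = 0.112 * 1.16 * 1.005 * 27.0
Q = 3.525 kW

3.525


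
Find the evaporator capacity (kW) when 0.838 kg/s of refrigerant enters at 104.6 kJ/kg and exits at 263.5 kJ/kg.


dh = 263.5 - 104.6 = 158.9 kJ/kg
Q_evap = m_dot * dh = 0.838 * 158.9
Q_evap = 133.16 kW

133.16


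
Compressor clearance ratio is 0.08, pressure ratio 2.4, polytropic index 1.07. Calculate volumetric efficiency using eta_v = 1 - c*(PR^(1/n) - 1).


PR^(1/n) = 2.4^(1/1.07) = 2.26640547
eta_v = 1 - 0.08 * (2.26640547 - 1)
eta_v = 0.8987

0.8987


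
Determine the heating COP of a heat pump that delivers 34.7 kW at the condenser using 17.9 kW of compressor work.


COP_hp = Q_cond / W
COP_hp = 34.7 / 17.9
COP_hp = 1.939

1.939


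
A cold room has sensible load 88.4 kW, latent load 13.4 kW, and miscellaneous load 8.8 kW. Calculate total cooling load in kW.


Q_total = Q_s + Q_l + Q_misc
Q_total = 88.4 + 13.4 + 8.8
Q_total = 110.6 kW

110.6


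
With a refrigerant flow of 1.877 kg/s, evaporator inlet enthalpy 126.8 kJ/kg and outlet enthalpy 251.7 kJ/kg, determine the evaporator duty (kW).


dh = 251.7 - 126.8 = 124.9 kJ/kg
Q_evap = m_dot * dh = 1.877 * 124.9
Q_evap = 234.44 kW

234.44


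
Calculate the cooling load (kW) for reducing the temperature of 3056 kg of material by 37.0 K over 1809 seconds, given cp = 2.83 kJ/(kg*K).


Q = m * cp * dT / t
Q = 3056 * 2.83 * 37.0 / 1809
Q = 176.89 kW

176.89


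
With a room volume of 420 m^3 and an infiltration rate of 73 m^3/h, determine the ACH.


ACH = flow / volume
ACH = 73 / 420
ACH = 0.174

0.174


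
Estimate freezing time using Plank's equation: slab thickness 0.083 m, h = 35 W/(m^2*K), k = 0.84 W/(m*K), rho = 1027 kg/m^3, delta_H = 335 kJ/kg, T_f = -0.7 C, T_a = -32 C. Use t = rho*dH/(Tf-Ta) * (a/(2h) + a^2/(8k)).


dT = -0.7 - (-32) = 31.3 K
term1 = a/(2h) = 0.083/(2*35) = 0.001185714286
term2 = a^2/(8k) = 0.083^2/(8*0.84) = 0.00102514881
t = rho*dH*1000/dT * (term1 + term2)
t = 1027*335*1000/31.3 * (0.001185714286 + 0.00102514881)
t = 24301 s

24301


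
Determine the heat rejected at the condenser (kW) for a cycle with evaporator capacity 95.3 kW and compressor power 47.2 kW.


Q_cond = Q_evap + W
Q_cond = 95.3 + 47.2
Q_cond = 142.5 kW

142.5


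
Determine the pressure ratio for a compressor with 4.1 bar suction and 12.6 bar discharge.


PR = P_high / P_low
PR = 12.6 / 4.1
PR = 3.073

3.073


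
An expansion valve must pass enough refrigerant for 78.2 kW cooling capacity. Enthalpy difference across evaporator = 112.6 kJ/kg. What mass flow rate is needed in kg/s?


m_dot = Q / dh
m_dot = 78.2 / 112.6
m_dot = 0.6945 kg/s

0.6945


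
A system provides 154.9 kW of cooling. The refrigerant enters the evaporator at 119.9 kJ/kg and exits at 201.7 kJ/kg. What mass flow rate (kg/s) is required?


dh = 201.7 - 119.9 = 81.8 kJ/kg
m_dot = Q / dh = 154.9 / 81.8 = 1.8936 kg/s

1.8936


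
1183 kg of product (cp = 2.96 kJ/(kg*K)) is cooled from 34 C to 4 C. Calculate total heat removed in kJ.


dT = 34 - (4) = 30 K
Q = m * cp * dT = 1183 * 2.96 * 30
Q = 105050 kJ

105050


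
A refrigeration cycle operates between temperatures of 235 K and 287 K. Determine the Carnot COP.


dT = 287 - 235 = 52 K
COP_carnot = T_cold / dT = 235 / 52
COP_carnot = 4.519

4.519


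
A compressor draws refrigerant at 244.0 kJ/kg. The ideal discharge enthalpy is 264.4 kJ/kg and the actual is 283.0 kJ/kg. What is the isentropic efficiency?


dh_ideal = 264.4 - 244.0 = 20.4 kJ/kg
dh_actual = 283.0 - 244.0 = 39.0 kJ/kg
eta_s = dh_ideal / dh_actual = 20.4 / 39.0
eta_s = 0.5231

0.5231


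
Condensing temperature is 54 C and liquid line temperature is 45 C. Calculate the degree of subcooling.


Subcooling = T_cond - T_liquid
Subcooling = 54 - 45
Subcooling = 9 K

9


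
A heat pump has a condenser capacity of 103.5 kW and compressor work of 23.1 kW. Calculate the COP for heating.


COP_hp = Q_cond / W
COP_hp = 103.5 / 23.1
COP_hp = 4.481

4.481


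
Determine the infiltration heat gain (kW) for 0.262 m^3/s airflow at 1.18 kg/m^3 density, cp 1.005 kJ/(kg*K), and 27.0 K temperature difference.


Q = V_dot * rho * cp * dT
Q = 0.262 * 1.18 * 1.005 * 27.0
Q = 8.389 kW

8.389


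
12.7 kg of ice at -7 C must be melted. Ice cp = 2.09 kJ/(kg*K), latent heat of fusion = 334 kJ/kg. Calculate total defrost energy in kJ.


Sensible heat = cp * dT = 2.09 * 7 = 14.63 kJ/kg
Total per kg = 14.63 + 334 = 348.63 kJ/kg
Q = m * total = 12.7 * 348.63
Q = 4427.6 kJ

4427.6


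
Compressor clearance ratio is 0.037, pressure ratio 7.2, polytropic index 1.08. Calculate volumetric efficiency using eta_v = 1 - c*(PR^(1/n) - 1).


PR^(1/n) = 7.2^(1/1.08) = 6.22051563
eta_v = 1 - 0.037 * (6.22051563 - 1)
eta_v = 0.8068

0.8068


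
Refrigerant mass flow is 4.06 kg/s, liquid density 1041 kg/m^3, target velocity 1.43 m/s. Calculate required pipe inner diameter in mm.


A = m_dot / (rho * v) = 4.06 / (1041 * 1.43) = 0.002727339903 m^2
d = sqrt(4*A/pi) * 1000
d = 58.9 mm

58.9


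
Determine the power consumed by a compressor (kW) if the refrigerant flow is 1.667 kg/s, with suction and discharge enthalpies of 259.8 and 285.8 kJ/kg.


dh = 285.8 - 259.8 = 26.0 kJ/kg
W = m_dot * dh = 1.667 * 26.0 = 43.34 kW

43.34


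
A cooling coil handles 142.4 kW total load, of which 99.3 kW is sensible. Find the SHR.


SHR = Q_sensible / Q_total
SHR = 99.3 / 142.4
SHR = 0.697

0.697


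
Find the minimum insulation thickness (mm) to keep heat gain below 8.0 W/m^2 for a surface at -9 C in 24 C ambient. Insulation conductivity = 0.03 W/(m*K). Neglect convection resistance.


dT = 24 - (-9) = 33 K
thickness = k * dT / q_max * 1000
thickness = 0.03 * 33 / 8.0 * 1000
thickness = 123.8 mm

123.8


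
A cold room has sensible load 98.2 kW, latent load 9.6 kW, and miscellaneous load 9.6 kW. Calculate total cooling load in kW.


Q_total = Q_s + Q_l + Q_misc
Q_total = 98.2 + 9.6 + 9.6
Q_total = 117.4 kW

117.4


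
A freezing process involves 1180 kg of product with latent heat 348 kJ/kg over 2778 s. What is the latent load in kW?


Q_lat = m * h_fg / t
Q_lat = 1180 * 348 / 2778
Q_lat = 147.82 kW

147.82


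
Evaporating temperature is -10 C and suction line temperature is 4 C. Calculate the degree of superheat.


Superheat = T_suction - T_evap
Superheat = 4 - (-10)
Superheat = 14 K

14


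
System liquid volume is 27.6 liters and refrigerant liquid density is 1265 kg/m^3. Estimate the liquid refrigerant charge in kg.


Charge = V * rho / 1000
Charge = 27.6 * 1265 / 1000
Charge = 34.91 kg

34.91


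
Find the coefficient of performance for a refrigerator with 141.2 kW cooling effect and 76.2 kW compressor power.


COP = Q_evap / W
COP = 141.2 / 76.2
COP = 1.853

1.853


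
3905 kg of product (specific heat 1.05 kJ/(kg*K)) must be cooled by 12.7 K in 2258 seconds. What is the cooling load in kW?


Q = m * cp * dT / t
Q = 3905 * 1.05 * 12.7 / 2258
Q = 23.062 kW

23.062


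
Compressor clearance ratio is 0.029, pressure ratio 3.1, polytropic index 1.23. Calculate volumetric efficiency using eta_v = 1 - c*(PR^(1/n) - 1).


PR^(1/n) = 3.1^(1/1.23) = 2.50888672
eta_v = 1 - 0.029 * (2.50888672 - 1)
eta_v = 0.9562

0.9562


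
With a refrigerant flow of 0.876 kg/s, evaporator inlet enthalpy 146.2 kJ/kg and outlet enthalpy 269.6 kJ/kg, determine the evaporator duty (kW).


dh = 269.6 - 146.2 = 123.4 kJ/kg
Q_evap = m_dot * dh = 0.876 * 123.4
Q_evap = 108.1 kW

108.1


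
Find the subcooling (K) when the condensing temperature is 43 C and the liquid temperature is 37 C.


Subcooling = T_cond - T_liquid
Subcooling = 43 - 37
Subcooling = 6 K

6


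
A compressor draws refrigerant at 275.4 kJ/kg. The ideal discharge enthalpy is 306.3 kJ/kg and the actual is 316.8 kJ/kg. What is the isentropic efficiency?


dh_ideal = 306.3 - 275.4 = 30.9 kJ/kg
dh_actual = 316.8 - 275.4 = 41.4 kJ/kg
eta_s = dh_ideal / dh_actual = 30.9 / 41.4
eta_s = 0.7464

0.7464


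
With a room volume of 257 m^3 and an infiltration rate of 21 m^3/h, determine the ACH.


ACH = flow / volume
ACH = 21 / 257
ACH = 0.082

0.082


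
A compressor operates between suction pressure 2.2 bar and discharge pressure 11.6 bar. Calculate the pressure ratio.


PR = P_high / P_low
PR = 11.6 / 2.2
PR = 5.273

5.273


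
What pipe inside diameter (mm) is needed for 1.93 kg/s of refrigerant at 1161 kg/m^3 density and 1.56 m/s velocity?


A = m_dot / (rho * v) = 1.93 / (1161 * 1.56) = 0.001065615407 m^2
d = sqrt(4*A/pi) * 1000
d = 36.8 mm

36.8


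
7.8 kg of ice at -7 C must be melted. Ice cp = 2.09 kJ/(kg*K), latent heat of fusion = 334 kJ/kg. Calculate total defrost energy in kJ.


Sensible heat = cp * dT = 2.09 * 7 = 14.63 kJ/kg
Total per kg = 14.63 + 334 = 348.63 kJ/kg
Q = m * total = 7.8 * 348.63
Q = 2719.3 kJ

2719.3


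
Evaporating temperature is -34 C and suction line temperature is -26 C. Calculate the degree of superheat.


Superheat = T_suction - T_evap
Superheat = -26 - (-34)
Superheat = 8 K

8


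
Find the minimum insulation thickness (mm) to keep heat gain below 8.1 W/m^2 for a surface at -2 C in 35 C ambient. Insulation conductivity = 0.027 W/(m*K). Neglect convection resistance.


dT = 35 - (-2) = 37 K
thickness = k * dT / q_max * 1000
thickness = 0.027 * 37 / 8.1 * 1000
thickness = 123.3 mm

123.3


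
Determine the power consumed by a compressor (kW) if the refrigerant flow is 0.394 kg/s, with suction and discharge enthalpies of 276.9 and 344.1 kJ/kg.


dh = 344.1 - 276.9 = 67.2 kJ/kg
W = m_dot * dh = 0.394 * 67.2 = 26.48 kW

26.48


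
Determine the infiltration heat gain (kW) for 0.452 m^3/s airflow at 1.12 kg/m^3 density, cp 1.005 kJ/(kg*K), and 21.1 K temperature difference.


Q = V_dot * rho * cp * dT
Q = 0.452 * 1.12 * 1.005 * 21.1
Q = 10.735 kW

10.735


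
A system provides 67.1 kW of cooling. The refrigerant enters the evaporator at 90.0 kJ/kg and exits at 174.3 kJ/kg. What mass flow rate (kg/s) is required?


dh = 174.3 - 90.0 = 84.3 kJ/kg
m_dot = Q / dh = 67.1 / 84.3 = 0.796 kg/s

0.796


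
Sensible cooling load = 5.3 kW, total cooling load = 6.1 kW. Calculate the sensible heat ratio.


SHR = Q_sensible / Q_total
SHR = 5.3 / 6.1
SHR = 0.869

0.869


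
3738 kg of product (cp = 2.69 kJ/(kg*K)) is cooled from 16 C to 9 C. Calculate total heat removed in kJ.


dT = 16 - (9) = 7 K
Q = m * cp * dT = 3738 * 2.69 * 7
Q = 70387 kJ

70387


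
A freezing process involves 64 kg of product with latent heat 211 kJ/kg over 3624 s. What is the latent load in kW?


Q_lat = m * h_fg / t
Q_lat = 64 * 211 / 3624
Q_lat = 3.73 kW

3.73


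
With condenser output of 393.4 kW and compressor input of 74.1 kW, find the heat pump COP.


COP_hp = Q_cond / W
COP_hp = 393.4 / 74.1
COP_hp = 5.309

5.309


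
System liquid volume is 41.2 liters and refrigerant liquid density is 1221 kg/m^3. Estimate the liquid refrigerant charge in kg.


Charge = V * rho / 1000
Charge = 41.2 * 1221 / 1000
Charge = 50.31 kg

50.31


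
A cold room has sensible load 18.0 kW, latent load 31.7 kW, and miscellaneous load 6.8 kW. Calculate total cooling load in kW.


Q_total = Q_s + Q_l + Q_misc
Q_total = 18.0 + 31.7 + 6.8
Q_total = 56.5 kW

56.5


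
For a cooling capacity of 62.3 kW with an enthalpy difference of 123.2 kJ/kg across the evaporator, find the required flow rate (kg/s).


m_dot = Q / dh
m_dot = 62.3 / 123.2
m_dot = 0.5057 kg/s

0.5057


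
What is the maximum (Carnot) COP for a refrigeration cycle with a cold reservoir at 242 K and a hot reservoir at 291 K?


dT = 291 - 242 = 49 K
COP_carnot = T_cold / dT = 242 / 49
COP_carnot = 4.939

4.939


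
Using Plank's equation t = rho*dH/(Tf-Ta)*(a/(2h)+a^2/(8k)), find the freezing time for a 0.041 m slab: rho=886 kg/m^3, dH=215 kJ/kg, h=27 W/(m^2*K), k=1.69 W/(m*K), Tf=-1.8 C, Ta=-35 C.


dT = -1.8 - (-35) = 33.2 K
term1 = a/(2h) = 0.041/(2*27) = 0.0007592592593
term2 = a^2/(8k) = 0.041^2/(8*1.69) = 0.0001243343195
t = rho*dH*1000/dT * (term1 + term2)
t = 886*215*1000/33.2 * (0.0007592592593 + 0.0001243343195)
t = 5070 s

5070


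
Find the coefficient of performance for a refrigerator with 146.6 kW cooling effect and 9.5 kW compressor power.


COP = Q_evap / W
COP = 146.6 / 9.5
COP = 15.432

15.432


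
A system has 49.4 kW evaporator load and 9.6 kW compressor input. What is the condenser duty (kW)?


Q_cond = Q_evap + W
Q_cond = 49.4 + 9.6
Q_cond = 59.0 kW

59.0


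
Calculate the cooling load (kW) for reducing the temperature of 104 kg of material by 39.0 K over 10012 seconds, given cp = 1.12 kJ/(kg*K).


Q = m * cp * dT / t
Q = 104 * 1.12 * 39.0 / 10012
Q = 0.454 kW

0.454


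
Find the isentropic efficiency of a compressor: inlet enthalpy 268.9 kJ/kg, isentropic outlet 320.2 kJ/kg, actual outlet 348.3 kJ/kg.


dh_ideal = 320.2 - 268.9 = 51.3 kJ/kg
dh_actual = 348.3 - 268.9 = 79.4 kJ/kg
eta_s = dh_ideal / dh_actual = 51.3 / 79.4
eta_s = 0.6461

0.6461


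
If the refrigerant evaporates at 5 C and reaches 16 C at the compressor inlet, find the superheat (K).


Superheat = T_suction - T_evap
Superheat = 16 - (5)
Superheat = 11 K

11


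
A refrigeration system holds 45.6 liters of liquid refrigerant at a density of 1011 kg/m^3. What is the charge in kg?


Charge = V * rho / 1000
Charge = 45.6 * 1011 / 1000
Charge = 46.1 kg

46.1


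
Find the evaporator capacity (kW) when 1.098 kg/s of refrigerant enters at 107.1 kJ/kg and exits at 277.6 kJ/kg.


dh = 277.6 - 107.1 = 170.5 kJ/kg
Q_evap = m_dot * dh = 1.098 * 170.5
Q_evap = 187.21 kW

187.21


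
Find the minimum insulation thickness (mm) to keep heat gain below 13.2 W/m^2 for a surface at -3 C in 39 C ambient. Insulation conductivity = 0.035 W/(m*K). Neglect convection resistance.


dT = 39 - (-3) = 42 K
thickness = k * dT / q_max * 1000
thickness = 0.035 * 42 / 13.2 * 1000
thickness = 111.4 mm

111.4


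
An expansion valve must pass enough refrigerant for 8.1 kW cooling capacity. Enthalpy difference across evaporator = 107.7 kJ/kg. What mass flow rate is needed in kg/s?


m_dot = Q / dh
m_dot = 8.1 / 107.7
m_dot = 0.0752 kg/s

0.0752


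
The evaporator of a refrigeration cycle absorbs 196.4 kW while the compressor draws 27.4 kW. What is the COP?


COP = Q_evap / W
COP = 196.4 / 27.4
COP = 7.168

7.168


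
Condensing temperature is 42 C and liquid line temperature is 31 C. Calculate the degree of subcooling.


Subcooling = T_cond - T_liquid
Subcooling = 42 - 31
Subcooling = 11 K

11


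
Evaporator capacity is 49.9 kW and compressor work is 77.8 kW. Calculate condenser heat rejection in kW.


Q_cond = Q_evap + W
Q_cond = 49.9 + 77.8
Q_cond = 127.7 kW

127.7


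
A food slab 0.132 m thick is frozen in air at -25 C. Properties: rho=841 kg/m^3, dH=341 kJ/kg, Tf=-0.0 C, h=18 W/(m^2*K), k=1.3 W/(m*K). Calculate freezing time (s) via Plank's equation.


dT = -0.0 - (-25) = 25.0 K
term1 = a/(2h) = 0.132/(2*18) = 0.003666666667
term2 = a^2/(8k) = 0.132^2/(8*1.3) = 0.001675384615
t = rho*dH*1000/dT * (term1 + term2)
t = 841*341*1000/25.0 * (0.003666666667 + 0.001675384615)
t = 61280 s

61280


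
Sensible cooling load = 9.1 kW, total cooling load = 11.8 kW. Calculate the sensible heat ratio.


SHR = Q_sensible / Q_total
SHR = 9.1 / 11.8
SHR = 0.771

0.771


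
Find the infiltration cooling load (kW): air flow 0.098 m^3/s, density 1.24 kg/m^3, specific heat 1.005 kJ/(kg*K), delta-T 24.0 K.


Q = V_dot * rho * cp * dT
Q = 0.098 * 1.24 * 1.005 * 24.0
Q = 2.931 kW

2.931


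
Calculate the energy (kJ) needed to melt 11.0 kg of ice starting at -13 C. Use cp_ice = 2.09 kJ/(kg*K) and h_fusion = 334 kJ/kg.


Sensible heat = cp * dT = 2.09 * 13 = 27.17 kJ/kg
Total per kg = 27.17 + 334 = 361.17 kJ/kg
Q = m * total = 11.0 * 361.17
Q = 3972.9 kJ

3972.9


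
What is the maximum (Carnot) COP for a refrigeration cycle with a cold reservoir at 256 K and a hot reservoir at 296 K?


dT = 296 - 256 = 40 K
COP_carnot = T_cold / dT = 256 / 40
COP_carnot = 6.4

6.4


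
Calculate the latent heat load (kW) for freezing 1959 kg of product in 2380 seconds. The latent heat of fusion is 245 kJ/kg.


Q_lat = m * h_fg / t
Q_lat = 1959 * 245 / 2380
Q_lat = 201.66 kW

201.66


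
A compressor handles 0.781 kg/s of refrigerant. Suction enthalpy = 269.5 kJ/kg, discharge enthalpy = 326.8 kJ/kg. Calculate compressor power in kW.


dh = 326.8 - 269.5 = 57.3 kJ/kg
W = m_dot * dh = 0.781 * 57.3 = 44.75 kW

44.75


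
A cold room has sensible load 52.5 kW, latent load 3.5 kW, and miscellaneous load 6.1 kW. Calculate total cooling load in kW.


Q_total = Q_s + Q_l + Q_misc
Q_total = 52.5 + 3.5 + 6.1
Q_total = 62.1 kW

62.1


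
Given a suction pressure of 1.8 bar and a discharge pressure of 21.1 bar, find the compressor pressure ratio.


PR = P_high / P_low
PR = 21.1 / 1.8
PR = 11.722

11.722


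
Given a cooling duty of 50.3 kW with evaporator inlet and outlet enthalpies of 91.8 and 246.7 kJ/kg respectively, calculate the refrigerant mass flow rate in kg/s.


dh = 246.7 - 91.8 = 154.9 kJ/kg
m_dot = Q / dh = 50.3 / 154.9 = 0.3247 kg/s

0.3247


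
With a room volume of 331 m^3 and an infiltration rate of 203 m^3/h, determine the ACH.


ACH = flow / volume
ACH = 203 / 331
ACH = 0.613

0.613


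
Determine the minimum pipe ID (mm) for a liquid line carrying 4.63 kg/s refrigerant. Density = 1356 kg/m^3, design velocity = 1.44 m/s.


A = m_dot / (rho * v) = 4.63 / (1356 * 1.44) = 0.002371148804 m^2
d = sqrt(4*A/pi) * 1000
d = 54.9 mm

54.9


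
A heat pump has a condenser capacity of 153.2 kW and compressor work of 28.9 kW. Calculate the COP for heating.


COP_hp = Q_cond / W
COP_hp = 153.2 / 28.9
COP_hp = 5.301

5.301


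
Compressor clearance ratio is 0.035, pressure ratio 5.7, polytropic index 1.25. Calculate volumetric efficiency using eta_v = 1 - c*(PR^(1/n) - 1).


PR^(1/n) = 5.7^(1/1.25) = 4.02438836
eta_v = 1 - 0.035 * (4.02438836 - 1)
eta_v = 0.8941

0.8941


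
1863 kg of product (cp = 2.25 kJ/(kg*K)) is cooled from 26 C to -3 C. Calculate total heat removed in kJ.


dT = 26 - (-3) = 29 K
Q = m * cp * dT = 1863 * 2.25 * 29
Q = 121561 kJ

121561


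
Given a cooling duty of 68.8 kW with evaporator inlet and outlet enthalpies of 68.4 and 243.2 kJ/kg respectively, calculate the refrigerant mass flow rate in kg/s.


dh = 243.2 - 68.4 = 174.8 kJ/kg
m_dot = Q / dh = 68.8 / 174.8 = 0.3936 kg/s

0.3936


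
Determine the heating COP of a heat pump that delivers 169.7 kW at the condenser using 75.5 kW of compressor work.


COP_hp = Q_cond / W
COP_hp = 169.7 / 75.5
COP_hp = 2.248

2.248


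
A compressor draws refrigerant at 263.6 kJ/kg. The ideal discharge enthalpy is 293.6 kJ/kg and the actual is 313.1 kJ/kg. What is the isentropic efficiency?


dh_ideal = 293.6 - 263.6 = 30.0 kJ/kg
dh_actual = 313.1 - 263.6 = 49.5 kJ/kg
eta_s = dh_ideal / dh_actual = 30.0 / 49.5
eta_s = 0.6061

0.6061


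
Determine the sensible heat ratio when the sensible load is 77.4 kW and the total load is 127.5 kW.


SHR = Q_sensible / Q_total
SHR = 77.4 / 127.5
SHR = 0.607

0.607


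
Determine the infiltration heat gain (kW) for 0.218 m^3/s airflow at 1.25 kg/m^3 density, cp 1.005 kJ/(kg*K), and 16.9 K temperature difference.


Q = V_dot * rho * cp * dT
Q = 0.218 * 1.25 * 1.005 * 16.9
Q = 4.628 kW

4.628


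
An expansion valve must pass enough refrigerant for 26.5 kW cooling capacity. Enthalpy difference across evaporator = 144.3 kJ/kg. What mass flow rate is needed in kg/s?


m_dot = Q / dh
m_dot = 26.5 / 144.3
m_dot = 0.1836 kg/s

0.1836


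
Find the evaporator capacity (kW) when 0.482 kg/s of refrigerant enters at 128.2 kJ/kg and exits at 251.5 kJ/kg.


dh = 251.5 - 128.2 = 123.3 kJ/kg
Q_evap = m_dot * dh = 0.482 * 123.3
Q_evap = 59.43 kW

59.43


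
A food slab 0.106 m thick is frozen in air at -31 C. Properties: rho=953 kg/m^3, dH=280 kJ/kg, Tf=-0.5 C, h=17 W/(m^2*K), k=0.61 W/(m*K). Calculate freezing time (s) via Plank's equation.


dT = -0.5 - (-31) = 30.5 K
term1 = a/(2h) = 0.106/(2*17) = 0.003117647059
term2 = a^2/(8k) = 0.106^2/(8*0.61) = 0.002302459016
t = rho*dH*1000/dT * (term1 + term2)
t = 953*280*1000/30.5 * (0.003117647059 + 0.002302459016)
t = 47420 s

47420


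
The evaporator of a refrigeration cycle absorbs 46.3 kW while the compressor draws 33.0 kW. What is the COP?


COP = Q_evap / W
COP = 46.3 / 33.0
COP = 1.403

1.403


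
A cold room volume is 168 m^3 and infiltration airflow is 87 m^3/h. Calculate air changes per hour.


ACH = flow / volume
ACH = 87 / 168
ACH = 0.518

0.518


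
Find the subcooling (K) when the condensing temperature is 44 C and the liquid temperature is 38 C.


Subcooling = T_cond - T_liquid
Subcooling = 44 - 38
Subcooling = 6 K

6


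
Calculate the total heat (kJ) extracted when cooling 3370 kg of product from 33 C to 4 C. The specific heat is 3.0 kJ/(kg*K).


dT = 33 - (4) = 29 K
Q = m * cp * dT = 3370 * 3.0 * 29
Q = 293190 kJ

293190


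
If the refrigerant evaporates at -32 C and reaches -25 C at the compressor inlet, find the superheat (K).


Superheat = T_suction - T_evap
Superheat = -25 - (-32)
Superheat = 7 K

7


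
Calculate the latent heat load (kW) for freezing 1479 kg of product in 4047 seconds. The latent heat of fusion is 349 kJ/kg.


Q_lat = m * h_fg / t
Q_lat = 1479 * 349 / 4047
Q_lat = 127.54 kW

127.54


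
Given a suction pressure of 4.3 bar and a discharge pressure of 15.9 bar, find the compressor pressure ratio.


PR = P_high / P_low
PR = 15.9 / 4.3
PR = 3.698

3.698


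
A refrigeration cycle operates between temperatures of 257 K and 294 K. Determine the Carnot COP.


dT = 294 - 257 = 37 K
COP_carnot = T_cold / dT = 257 / 37
COP_carnot = 6.946

6.946


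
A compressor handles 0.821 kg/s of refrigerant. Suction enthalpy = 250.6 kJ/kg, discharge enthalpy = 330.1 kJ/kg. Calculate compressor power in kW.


dh = 330.1 - 250.6 = 79.5 kJ/kg
W = m_dot * dh = 0.821 * 79.5 = 65.27 kW

65.27
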